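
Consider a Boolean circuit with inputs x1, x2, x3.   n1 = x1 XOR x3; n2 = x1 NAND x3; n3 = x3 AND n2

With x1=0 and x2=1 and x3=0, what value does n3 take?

0

n2 = 0 NAND 0 = 1
n3 = 0 AND 1 = 0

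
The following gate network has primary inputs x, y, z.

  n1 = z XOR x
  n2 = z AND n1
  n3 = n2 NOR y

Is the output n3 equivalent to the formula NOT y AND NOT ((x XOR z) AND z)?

n1 = z XOR x
n2 = z AND n1 = z AND (z XOR x)
n3 = n2 NOR y = (z AND (z XOR x)) NOR y
At x=0, y=0, z=1: circuit gives 0, formula gives 0.
At x=0, y=0, z=0: circuit gives 1, formula gives 1.
Agrees on all 8 inputs.

Yes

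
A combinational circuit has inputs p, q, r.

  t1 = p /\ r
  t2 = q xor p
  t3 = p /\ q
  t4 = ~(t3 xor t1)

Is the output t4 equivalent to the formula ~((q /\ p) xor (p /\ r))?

Yes

t1 = p /\ r
t3 = p /\ q
t4 = ~(t3 xor t1) = ~((p /\ q) xor (p /\ r))
At p=1, q=0, r=1: circuit gives 0, formula gives 0.
At p=0, q=0, r=0: circuit gives 1, formula gives 1.
Agrees on all 8 inputs.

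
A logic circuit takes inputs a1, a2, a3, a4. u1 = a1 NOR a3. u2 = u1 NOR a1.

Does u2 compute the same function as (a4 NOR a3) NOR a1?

No

u1 = a1 NOR a3
u2 = u1 NOR a1 = (a1 NOR a3) NOR a1
At a1=0, a2=0, a3=0, a4=1: circuit gives 0, formula gives 1.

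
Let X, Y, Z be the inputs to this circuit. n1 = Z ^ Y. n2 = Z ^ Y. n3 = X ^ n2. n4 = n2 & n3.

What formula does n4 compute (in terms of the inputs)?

n2 = Z ^ Y
n3 = X ^ n2 = X ^ (Z ^ Y)
n4 = n2 & n3 = (Z ^ Y) & (X ^ (Z ^ Y))

(Z ^ Y) & (X ^ (Z ^ Y))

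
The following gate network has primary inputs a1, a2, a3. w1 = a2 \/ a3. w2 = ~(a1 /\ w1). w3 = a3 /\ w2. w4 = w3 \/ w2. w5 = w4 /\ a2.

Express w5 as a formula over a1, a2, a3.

((a3 /\ (~(a1 /\ (a2 \/ a3)))) \/ (~(a1 /\ (a2 \/ a3)))) /\ a2

w1 = a2 \/ a3
w2 = ~(a1 /\ w1) = ~(a1 /\ (a2 \/ a3))
w3 = a3 /\ w2 = a3 /\ (~(a1 /\ (a2 \/ a3)))
w4 = w3 \/ w2 = (a3 /\ (~(a1 /\ (a2 \/ a3)))) \/ (~(a1 /\ (a2 \/ a3)))
w5 = w4 /\ a2 = ((a3 /\ (~(a1 /\ (a2 \/ a3)))) \/ (~(a1 /\ (a2 \/ a3)))) /\ a2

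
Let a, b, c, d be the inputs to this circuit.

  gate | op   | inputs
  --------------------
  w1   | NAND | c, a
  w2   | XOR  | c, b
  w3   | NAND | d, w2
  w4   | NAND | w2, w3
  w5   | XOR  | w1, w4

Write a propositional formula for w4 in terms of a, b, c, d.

w2 = c XOR b
w3 = d NAND w2 = d NAND (c XOR b)
w4 = w2 NAND w3 = (c XOR b) NAND (d NAND (c XOR b))

(c XOR b) NAND (d NAND (c XOR b))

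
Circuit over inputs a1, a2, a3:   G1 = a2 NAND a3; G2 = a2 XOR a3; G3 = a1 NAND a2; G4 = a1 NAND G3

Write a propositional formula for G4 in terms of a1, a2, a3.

G3 = a1 NAND a2
G4 = a1 NAND G3 = a1 NAND (a1 NAND a2)

a1 NAND (a1 NAND a2)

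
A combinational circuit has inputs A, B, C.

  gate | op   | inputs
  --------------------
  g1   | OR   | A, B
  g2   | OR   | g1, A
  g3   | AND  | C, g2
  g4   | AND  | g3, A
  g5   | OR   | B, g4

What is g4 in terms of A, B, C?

g1 = A OR B
g2 = g1 OR A = (A OR B) OR A
g3 = C AND g2 = C AND ((A OR B) OR A)
g4 = g3 AND A = (C AND ((A OR B) OR A)) AND A

(C AND ((A OR B) OR A)) AND A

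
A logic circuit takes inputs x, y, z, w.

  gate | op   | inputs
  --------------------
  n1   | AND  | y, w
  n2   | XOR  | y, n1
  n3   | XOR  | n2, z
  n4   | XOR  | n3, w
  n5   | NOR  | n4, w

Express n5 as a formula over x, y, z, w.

n1 = y AND w
n2 = y XOR n1 = y XOR (y AND w)
n3 = n2 XOR z = (y XOR (y AND w)) XOR z
n4 = n3 XOR w = ((y XOR (y AND w)) XOR z) XOR w
n5 = n4 NOR w = (((y XOR (y AND w)) XOR z) XOR w) NOR w

(((y XOR (y AND w)) XOR z) XOR w) NOR w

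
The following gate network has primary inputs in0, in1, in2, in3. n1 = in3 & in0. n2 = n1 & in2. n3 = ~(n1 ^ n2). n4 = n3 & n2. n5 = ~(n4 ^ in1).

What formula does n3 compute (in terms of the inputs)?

n1 = in3 & in0
n2 = n1 & in2 = (in3 & in0) & in2
n3 = ~(n1 ^ n2) = ~((in3 & in0) ^ ((in3 & in0) & in2))

~((in3 & in0) ^ ((in3 & in0) & in2))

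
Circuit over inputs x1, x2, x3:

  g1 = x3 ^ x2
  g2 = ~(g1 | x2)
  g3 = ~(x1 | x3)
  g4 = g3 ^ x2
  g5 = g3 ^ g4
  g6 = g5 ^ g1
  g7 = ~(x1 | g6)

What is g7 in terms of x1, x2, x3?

~(x1 | (((~(x1 | x3)) ^ ((~(x1 | x3)) ^ x2)) ^ (x3 ^ x2)))

g1 = x3 ^ x2
g3 = ~(x1 | x3)
g4 = g3 ^ x2 = (~(x1 | x3)) ^ x2
g5 = g3 ^ g4 = (~(x1 | x3)) ^ ((~(x1 | x3)) ^ x2)
g6 = g5 ^ g1 = ((~(x1 | x3)) ^ ((~(x1 | x3)) ^ x2)) ^ (x3 ^ x2)
g7 = ~(x1 | g6) = ~(x1 | (((~(x1 | x3)) ^ ((~(x1 | x3)) ^ x2)) ^ (x3 ^ x2)))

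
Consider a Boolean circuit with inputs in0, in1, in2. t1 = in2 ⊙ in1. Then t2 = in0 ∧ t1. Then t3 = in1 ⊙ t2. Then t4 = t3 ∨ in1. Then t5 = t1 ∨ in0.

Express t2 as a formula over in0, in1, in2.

t1 = in2 ⊙ in1
t2 = in0 ∧ t1 = in0 ∧ (in2 ⊙ in1)

in0 ∧ (in2 ⊙ in1)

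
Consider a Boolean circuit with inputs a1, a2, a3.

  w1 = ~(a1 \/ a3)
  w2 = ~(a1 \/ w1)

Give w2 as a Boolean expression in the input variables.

~(a1 \/ (~(a1 \/ a3)))

w1 = ~(a1 \/ a3)
w2 = ~(a1 \/ w1) = ~(a1 \/ (~(a1 \/ a3)))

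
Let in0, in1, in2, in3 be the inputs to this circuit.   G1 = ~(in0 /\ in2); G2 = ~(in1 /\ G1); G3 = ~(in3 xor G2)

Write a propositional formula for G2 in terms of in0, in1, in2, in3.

~(in1 /\ (~(in0 /\ in2)))

G1 = ~(in0 /\ in2)
G2 = ~(in1 /\ G1) = ~(in1 /\ (~(in0 /\ in2)))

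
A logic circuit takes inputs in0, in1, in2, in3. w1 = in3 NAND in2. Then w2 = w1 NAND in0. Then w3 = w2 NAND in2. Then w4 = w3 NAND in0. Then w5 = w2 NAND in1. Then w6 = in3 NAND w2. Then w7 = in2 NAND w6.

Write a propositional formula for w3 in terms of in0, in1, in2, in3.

w1 = in3 NAND in2
w2 = w1 NAND in0 = (in3 NAND in2) NAND in0
w3 = w2 NAND in2 = ((in3 NAND in2) NAND in0) NAND in2

((in3 NAND in2) NAND in0) NAND in2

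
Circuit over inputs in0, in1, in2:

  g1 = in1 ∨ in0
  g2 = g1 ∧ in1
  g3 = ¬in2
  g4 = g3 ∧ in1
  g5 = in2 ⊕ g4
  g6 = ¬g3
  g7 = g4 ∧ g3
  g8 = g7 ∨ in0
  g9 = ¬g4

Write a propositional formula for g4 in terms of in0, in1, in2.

¬in2 ∧ in1

g3 = ¬in2
g4 = g3 ∧ in1 = ¬in2 ∧ in1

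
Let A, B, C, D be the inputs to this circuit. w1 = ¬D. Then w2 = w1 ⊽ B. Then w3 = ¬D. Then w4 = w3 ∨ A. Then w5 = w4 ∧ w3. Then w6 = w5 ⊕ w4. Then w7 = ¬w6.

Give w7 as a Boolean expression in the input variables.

¬(((¬D ∨ A) ∧ ¬D) ⊕ (¬D ∨ A))

w3 = ¬D
w4 = w3 ∨ A = ¬D ∨ A
w5 = w4 ∧ w3 = (¬D ∨ A) ∧ ¬D
w6 = w5 ⊕ w4 = ((¬D ∨ A) ∧ ¬D) ⊕ (¬D ∨ A)
w7 = ¬w6 = ¬(((¬D ∨ A) ∧ ¬D) ⊕ (¬D ∨ A))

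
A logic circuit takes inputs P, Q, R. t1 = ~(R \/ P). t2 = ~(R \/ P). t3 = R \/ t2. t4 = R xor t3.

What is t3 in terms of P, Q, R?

t2 = ~(R \/ P)
t3 = R \/ t2 = R \/ (~(R \/ P))

R \/ (~(R \/ P))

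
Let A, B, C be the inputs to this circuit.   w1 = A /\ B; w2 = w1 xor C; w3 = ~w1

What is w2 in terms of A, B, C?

w1 = A /\ B
w2 = w1 xor C = (A /\ B) xor C

(A /\ B) xor C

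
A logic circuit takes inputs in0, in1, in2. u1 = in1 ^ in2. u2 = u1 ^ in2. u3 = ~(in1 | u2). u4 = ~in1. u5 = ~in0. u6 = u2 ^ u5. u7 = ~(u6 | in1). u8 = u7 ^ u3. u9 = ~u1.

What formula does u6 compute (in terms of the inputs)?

u1 = in1 ^ in2
u2 = u1 ^ in2 = (in1 ^ in2) ^ in2
u5 = ~in0
u6 = u2 ^ u5 = ((in1 ^ in2) ^ in2) ^ ~in0

((in1 ^ in2) ^ in2) ^ ~in0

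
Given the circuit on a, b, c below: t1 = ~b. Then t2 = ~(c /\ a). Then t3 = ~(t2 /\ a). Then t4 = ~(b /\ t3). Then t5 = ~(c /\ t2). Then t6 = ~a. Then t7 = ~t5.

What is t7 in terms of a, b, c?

t2 = ~(c /\ a)
t5 = ~(c /\ t2) = ~(c /\ (~(c /\ a)))
t7 = ~t5 = ~(~(c /\ (~(c /\ a))))

~(~(c /\ (~(c /\ a))))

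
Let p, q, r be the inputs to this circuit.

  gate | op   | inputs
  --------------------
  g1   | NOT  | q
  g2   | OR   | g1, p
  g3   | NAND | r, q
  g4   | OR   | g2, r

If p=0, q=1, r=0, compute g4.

0

g1 = NOT 1 = 0
g2 = 0 OR 0 = 0
g4 = 0 OR 0 = 0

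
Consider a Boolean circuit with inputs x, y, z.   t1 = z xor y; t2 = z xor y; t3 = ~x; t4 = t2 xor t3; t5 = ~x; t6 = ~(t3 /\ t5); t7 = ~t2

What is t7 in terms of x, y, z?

~(z xor y)

t2 = z xor y
t7 = ~t2 = ~(z xor y)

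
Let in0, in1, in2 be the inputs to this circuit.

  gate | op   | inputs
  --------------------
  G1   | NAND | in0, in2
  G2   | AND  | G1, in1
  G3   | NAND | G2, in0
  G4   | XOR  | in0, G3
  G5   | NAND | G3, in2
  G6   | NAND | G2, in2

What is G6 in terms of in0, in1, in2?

((in0 NAND in2) AND in1) NAND in2

G1 = in0 NAND in2
G2 = G1 AND in1 = (in0 NAND in2) AND in1
G6 = G2 NAND in2 = ((in0 NAND in2) AND in1) NAND in2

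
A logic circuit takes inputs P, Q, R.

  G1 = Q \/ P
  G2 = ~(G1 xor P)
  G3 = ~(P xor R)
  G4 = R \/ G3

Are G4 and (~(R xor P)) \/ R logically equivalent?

G3 = ~(P xor R)
G4 = R \/ G3 = R \/ (~(P xor R))
At P=1, Q=0, R=0: circuit gives 0, formula gives 0.
At P=0, Q=0, R=0: circuit gives 1, formula gives 1.
Agrees on all 8 inputs.

Yes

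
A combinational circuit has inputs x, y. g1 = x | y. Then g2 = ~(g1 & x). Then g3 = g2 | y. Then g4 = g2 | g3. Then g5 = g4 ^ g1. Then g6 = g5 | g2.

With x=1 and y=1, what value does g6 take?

0

g1 = 1 | 1 = 1
g2 = ~(1 & 1) = 0
g3 = 0 | 1 = 1
g4 = 0 | 1 = 1
g5 = 1 ^ 1 = 0
g6 = 0 | 0 = 0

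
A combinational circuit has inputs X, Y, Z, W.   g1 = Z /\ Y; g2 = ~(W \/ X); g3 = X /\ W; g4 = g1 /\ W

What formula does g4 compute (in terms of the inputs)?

g1 = Z /\ Y
g4 = g1 /\ W = (Z /\ Y) /\ W

(Z /\ Y) /\ W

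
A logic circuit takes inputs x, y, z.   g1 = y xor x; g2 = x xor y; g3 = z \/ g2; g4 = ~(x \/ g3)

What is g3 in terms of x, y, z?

z \/ (x xor y)

g2 = x xor y
g3 = z \/ g2 = z \/ (x xor y)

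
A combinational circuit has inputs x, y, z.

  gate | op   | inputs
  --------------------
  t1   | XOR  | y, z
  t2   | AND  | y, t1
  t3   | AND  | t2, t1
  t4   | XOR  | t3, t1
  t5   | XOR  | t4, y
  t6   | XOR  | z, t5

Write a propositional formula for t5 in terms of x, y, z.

t1 = y XOR z
t2 = y AND t1 = y AND (y XOR z)
t3 = t2 AND t1 = (y AND (y XOR z)) AND (y XOR z)
t4 = t3 XOR t1 = ((y AND (y XOR z)) AND (y XOR z)) XOR (y XOR z)
t5 = t4 XOR y = (((y AND (y XOR z)) AND (y XOR z)) XOR (y XOR z)) XOR y

(((y AND (y XOR z)) AND (y XOR z)) XOR (y XOR z)) XOR y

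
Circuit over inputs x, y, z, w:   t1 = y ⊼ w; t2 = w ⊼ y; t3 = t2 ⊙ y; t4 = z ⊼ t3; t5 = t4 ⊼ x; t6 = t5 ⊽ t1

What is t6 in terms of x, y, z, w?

t1 = y ⊼ w
t2 = w ⊼ y
t3 = t2 ⊙ y = (w ⊼ y) ⊙ y
t4 = z ⊼ t3 = z ⊼ ((w ⊼ y) ⊙ y)
t5 = t4 ⊼ x = (z ⊼ ((w ⊼ y) ⊙ y)) ⊼ x
t6 = t5 ⊽ t1 = ((z ⊼ ((w ⊼ y) ⊙ y)) ⊼ x) ⊽ (y ⊼ w)

((z ⊼ ((w ⊼ y) ⊙ y)) ⊼ x) ⊽ (y ⊼ w)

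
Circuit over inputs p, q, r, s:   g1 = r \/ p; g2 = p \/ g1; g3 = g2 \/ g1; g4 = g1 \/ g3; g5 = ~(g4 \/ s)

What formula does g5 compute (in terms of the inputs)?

g1 = r \/ p
g2 = p \/ g1 = p \/ (r \/ p)
g3 = g2 \/ g1 = (p \/ (r \/ p)) \/ (r \/ p)
g4 = g1 \/ g3 = (r \/ p) \/ ((p \/ (r \/ p)) \/ (r \/ p))
g5 = ~(g4 \/ s) = ~(((r \/ p) \/ ((p \/ (r \/ p)) \/ (r \/ p))) \/ s)

~(((r \/ p) \/ ((p \/ (r \/ p)) \/ (r \/ p))) \/ s)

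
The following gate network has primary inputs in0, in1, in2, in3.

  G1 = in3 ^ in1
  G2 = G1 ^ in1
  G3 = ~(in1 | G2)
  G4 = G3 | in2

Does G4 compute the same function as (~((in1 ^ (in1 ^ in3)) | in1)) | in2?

G1 = in3 ^ in1
G2 = G1 ^ in1 = (in3 ^ in1) ^ in1
G3 = ~(in1 | G2) = ~(in1 | ((in3 ^ in1) ^ in1))
G4 = G3 | in2 = (~(in1 | ((in3 ^ in1) ^ in1))) | in2
At in0=0, in1=0, in2=0, in3=1: circuit gives 0, formula gives 0.
At in0=0, in1=0, in2=0, in3=0: circuit gives 1, formula gives 1.
Agrees on all 16 inputs.

Yes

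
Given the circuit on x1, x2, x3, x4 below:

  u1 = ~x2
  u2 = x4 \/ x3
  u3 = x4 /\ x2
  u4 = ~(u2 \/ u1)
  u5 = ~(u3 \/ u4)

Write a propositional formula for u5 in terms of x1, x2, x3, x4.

~((x4 /\ x2) \/ (~((x4 \/ x3) \/ ~x2)))

u1 = ~x2
u2 = x4 \/ x3
u3 = x4 /\ x2
u4 = ~(u2 \/ u1) = ~((x4 \/ x3) \/ ~x2)
u5 = ~(u3 \/ u4) = ~((x4 /\ x2) \/ (~((x4 \/ x3) \/ ~x2)))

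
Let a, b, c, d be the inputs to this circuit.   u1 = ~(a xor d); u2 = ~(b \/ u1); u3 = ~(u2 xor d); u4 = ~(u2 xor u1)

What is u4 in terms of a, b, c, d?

~((~(b \/ (~(a xor d)))) xor (~(a xor d)))

u1 = ~(a xor d)
u2 = ~(b \/ u1) = ~(b \/ (~(a xor d)))
u4 = ~(u2 xor u1) = ~((~(b \/ (~(a xor d)))) xor (~(a xor d)))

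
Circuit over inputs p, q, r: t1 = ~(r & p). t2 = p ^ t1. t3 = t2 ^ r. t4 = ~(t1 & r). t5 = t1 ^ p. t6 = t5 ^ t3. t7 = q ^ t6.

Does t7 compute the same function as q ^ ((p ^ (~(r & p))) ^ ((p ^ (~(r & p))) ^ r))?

t1 = ~(r & p)
t2 = p ^ t1 = p ^ (~(r & p))
t3 = t2 ^ r = (p ^ (~(r & p))) ^ r
t5 = t1 ^ p = (~(r & p)) ^ p
t6 = t5 ^ t3 = ((~(r & p)) ^ p) ^ ((p ^ (~(r & p))) ^ r)
t7 = q ^ t6 = q ^ (((~(r & p)) ^ p) ^ ((p ^ (~(r & p))) ^ r))
At p=0, q=0, r=0: circuit gives 0, formula gives 0.
At p=0, q=0, r=1: circuit gives 1, formula gives 1.
Agrees on all 8 inputs.

Yes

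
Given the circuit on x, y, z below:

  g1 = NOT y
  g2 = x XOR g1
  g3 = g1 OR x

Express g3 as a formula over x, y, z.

NOT y OR x

g1 = NOT y
g3 = g1 OR x = NOT y OR x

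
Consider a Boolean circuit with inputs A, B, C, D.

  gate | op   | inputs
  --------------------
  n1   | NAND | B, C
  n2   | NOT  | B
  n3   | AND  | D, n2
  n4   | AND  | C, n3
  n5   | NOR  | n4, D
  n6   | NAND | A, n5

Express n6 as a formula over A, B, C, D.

n2 = NOT B
n3 = D AND n2 = D AND NOT B
n4 = C AND n3 = C AND (D AND NOT B)
n5 = n4 NOR D = (C AND (D AND NOT B)) NOR D
n6 = A NAND n5 = A NAND ((C AND (D AND NOT B)) NOR D)

A NAND ((C AND (D AND NOT B)) NOR D)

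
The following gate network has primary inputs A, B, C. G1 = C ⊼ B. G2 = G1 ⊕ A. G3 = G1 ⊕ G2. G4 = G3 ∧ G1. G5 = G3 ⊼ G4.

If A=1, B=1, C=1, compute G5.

G1 = 1 ⊼ 1 = 0
G2 = 0 ⊕ 1 = 1
G3 = 0 ⊕ 1 = 1
G4 = 1 ∧ 0 = 0
G5 = 1 ⊼ 0 = 1

1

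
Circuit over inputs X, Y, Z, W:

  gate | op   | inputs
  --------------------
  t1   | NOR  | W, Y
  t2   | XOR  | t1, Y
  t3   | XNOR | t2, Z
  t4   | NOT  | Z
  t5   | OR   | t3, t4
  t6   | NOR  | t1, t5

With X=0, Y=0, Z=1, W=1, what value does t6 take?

1

t1 = 1 NOR 0 = 0
t2 = 0 XOR 0 = 0
t3 = 0 XNOR 1 = 0
t4 = NOT 1 = 0
t5 = 0 OR 0 = 0
t6 = 0 NOR 0 = 1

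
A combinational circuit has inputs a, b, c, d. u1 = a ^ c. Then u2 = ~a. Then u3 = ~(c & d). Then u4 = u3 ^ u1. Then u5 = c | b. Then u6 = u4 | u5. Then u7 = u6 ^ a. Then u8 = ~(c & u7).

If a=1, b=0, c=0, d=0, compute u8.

1

u1 = 1 ^ 0 = 1
u3 = ~(0 & 0) = 1
u4 = 1 ^ 1 = 0
u5 = 0 | 0 = 0
u6 = 0 | 0 = 0
u7 = 0 ^ 1 = 1
u8 = ~(0 & 1) = 1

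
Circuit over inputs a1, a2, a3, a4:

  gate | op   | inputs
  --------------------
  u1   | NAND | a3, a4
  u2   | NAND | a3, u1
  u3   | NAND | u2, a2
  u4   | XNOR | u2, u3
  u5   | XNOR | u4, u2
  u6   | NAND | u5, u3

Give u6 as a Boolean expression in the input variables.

(((a3 NAND (a3 NAND a4)) XNOR ((a3 NAND (a3 NAND a4)) NAND a2)) XNOR (a3 NAND (a3 NAND a4))) NAND ((a3 NAND (a3 NAND a4)) NAND a2)

u1 = a3 NAND a4
u2 = a3 NAND u1 = a3 NAND (a3 NAND a4)
u3 = u2 NAND a2 = (a3 NAND (a3 NAND a4)) NAND a2
u4 = u2 XNOR u3 = (a3 NAND (a3 NAND a4)) XNOR ((a3 NAND (a3 NAND a4)) NAND a2)
u5 = u4 XNOR u2 = ((a3 NAND (a3 NAND a4)) XNOR ((a3 NAND (a3 NAND a4)) NAND a2)) XNOR (a3 NAND (a3 NAND a4))
u6 = u5 NAND u3 = (((a3 NAND (a3 NAND a4)) XNOR ((a3 NAND (a3 NAND a4)) NAND a2)) XNOR (a3 NAND (a3 NAND a4))) NAND ((a3 NAND (a3 NAND a4)) NAND a2)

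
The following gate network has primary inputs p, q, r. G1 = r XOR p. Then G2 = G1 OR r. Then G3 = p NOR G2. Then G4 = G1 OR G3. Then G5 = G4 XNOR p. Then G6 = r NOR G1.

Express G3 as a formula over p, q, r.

G1 = r XOR p
G2 = G1 OR r = (r XOR p) OR r
G3 = p NOR G2 = p NOR ((r XOR p) OR r)

p NOR ((r XOR p) OR r)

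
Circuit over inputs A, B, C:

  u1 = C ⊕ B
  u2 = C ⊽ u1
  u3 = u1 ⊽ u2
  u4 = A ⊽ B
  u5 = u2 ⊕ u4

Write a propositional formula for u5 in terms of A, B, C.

(C ⊽ (C ⊕ B)) ⊕ (A ⊽ B)

u1 = C ⊕ B
u2 = C ⊽ u1 = C ⊽ (C ⊕ B)
u4 = A ⊽ B
u5 = u2 ⊕ u4 = (C ⊽ (C ⊕ B)) ⊕ (A ⊽ B)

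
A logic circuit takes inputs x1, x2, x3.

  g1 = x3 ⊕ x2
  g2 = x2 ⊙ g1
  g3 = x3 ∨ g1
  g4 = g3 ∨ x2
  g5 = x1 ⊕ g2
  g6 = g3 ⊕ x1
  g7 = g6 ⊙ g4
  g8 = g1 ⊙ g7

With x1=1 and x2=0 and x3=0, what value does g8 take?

1

g1 = 0 ⊕ 0 = 0
g3 = 0 ∨ 0 = 0
g4 = 0 ∨ 0 = 0
g6 = 0 ⊕ 1 = 1
g7 = 1 ⊙ 0 = 0
g8 = 0 ⊙ 0 = 1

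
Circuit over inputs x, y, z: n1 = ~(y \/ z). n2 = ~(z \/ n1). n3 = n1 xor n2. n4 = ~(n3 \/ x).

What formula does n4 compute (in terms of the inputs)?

n1 = ~(y \/ z)
n2 = ~(z \/ n1) = ~(z \/ (~(y \/ z)))
n3 = n1 xor n2 = (~(y \/ z)) xor (~(z \/ (~(y \/ z))))
n4 = ~(n3 \/ x) = ~(((~(y \/ z)) xor (~(z \/ (~(y \/ z))))) \/ x)

~(((~(y \/ z)) xor (~(z \/ (~(y \/ z))))) \/ x)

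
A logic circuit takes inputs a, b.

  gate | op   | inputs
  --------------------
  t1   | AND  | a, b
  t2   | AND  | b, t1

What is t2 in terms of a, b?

b AND (a AND b)

t1 = a AND b
t2 = b AND t1 = b AND (a AND b)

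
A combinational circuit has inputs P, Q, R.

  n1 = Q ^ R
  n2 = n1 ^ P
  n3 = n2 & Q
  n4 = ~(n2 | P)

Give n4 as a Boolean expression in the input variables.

n1 = Q ^ R
n2 = n1 ^ P = (Q ^ R) ^ P
n4 = ~(n2 | P) = ~(((Q ^ R) ^ P) | P)

~(((Q ^ R) ^ P) | P)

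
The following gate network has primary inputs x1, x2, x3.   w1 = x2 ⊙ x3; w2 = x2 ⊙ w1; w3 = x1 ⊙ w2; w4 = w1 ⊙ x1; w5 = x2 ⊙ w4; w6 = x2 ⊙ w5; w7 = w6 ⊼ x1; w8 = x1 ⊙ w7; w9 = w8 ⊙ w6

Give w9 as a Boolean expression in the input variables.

w1 = x2 ⊙ x3
w4 = w1 ⊙ x1 = (x2 ⊙ x3) ⊙ x1
w5 = x2 ⊙ w4 = x2 ⊙ ((x2 ⊙ x3) ⊙ x1)
w6 = x2 ⊙ w5 = x2 ⊙ (x2 ⊙ ((x2 ⊙ x3) ⊙ x1))
w7 = w6 ⊼ x1 = (x2 ⊙ (x2 ⊙ ((x2 ⊙ x3) ⊙ x1))) ⊼ x1
w8 = x1 ⊙ w7 = x1 ⊙ ((x2 ⊙ (x2 ⊙ ((x2 ⊙ x3) ⊙ x1))) ⊼ x1)
w9 = w8 ⊙ w6 = (x1 ⊙ ((x2 ⊙ (x2 ⊙ ((x2 ⊙ x3) ⊙ x1))) ⊼ x1)) ⊙ (x2 ⊙ (x2 ⊙ ((x2 ⊙ x3) ⊙ x1)))

(x1 ⊙ ((x2 ⊙ (x2 ⊙ ((x2 ⊙ x3) ⊙ x1))) ⊼ x1)) ⊙ (x2 ⊙ (x2 ⊙ ((x2 ⊙ x3) ⊙ x1)))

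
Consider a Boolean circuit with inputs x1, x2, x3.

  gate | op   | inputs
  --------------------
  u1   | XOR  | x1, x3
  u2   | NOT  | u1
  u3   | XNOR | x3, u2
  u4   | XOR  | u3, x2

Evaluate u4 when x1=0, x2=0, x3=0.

u1 = 0 XOR 0 = 0
u2 = NOT 0 = 1
u3 = 0 XNOR 1 = 0
u4 = 0 XOR 0 = 0

0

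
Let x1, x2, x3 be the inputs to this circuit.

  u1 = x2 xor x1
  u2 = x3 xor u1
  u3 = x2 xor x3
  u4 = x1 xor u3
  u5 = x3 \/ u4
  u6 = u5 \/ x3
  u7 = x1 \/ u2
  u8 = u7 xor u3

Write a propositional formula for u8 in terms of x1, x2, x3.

u1 = x2 xor x1
u2 = x3 xor u1 = x3 xor (x2 xor x1)
u3 = x2 xor x3
u7 = x1 \/ u2 = x1 \/ (x3 xor (x2 xor x1))
u8 = u7 xor u3 = (x1 \/ (x3 xor (x2 xor x1))) xor (x2 xor x3)

(x1 \/ (x3 xor (x2 xor x1))) xor (x2 xor x3)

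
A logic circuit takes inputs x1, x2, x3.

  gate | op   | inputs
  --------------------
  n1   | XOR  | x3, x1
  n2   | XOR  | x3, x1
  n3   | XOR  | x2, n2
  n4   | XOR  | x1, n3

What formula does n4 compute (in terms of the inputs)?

n2 = x3 XOR x1
n3 = x2 XOR n2 = x2 XOR (x3 XOR x1)
n4 = x1 XOR n3 = x1 XOR (x2 XOR (x3 XOR x1))

x1 XOR (x2 XOR (x3 XOR x1))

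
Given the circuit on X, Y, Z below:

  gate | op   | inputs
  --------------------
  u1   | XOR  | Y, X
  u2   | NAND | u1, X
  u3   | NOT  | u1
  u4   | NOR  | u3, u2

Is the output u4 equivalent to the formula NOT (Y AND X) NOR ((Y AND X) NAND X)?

No

u1 = Y XOR X
u2 = u1 NAND X = (Y XOR X) NAND X
u3 = NOT u1 = NOT (Y XOR X)
u4 = u3 NOR u2 = NOT (Y XOR X) NOR ((Y XOR X) NAND X)
At X=1, Y=0, Z=0: circuit gives 1, formula gives 0.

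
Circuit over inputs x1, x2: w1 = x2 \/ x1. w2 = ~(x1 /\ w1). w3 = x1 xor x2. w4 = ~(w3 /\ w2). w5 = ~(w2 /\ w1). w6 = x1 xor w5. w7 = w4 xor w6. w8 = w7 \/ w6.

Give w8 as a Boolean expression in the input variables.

w1 = x2 \/ x1
w2 = ~(x1 /\ w1) = ~(x1 /\ (x2 \/ x1))
w3 = x1 xor x2
w4 = ~(w3 /\ w2) = ~((x1 xor x2) /\ (~(x1 /\ (x2 \/ x1))))
w5 = ~(w2 /\ w1) = ~((~(x1 /\ (x2 \/ x1))) /\ (x2 \/ x1))
w6 = x1 xor w5 = x1 xor (~((~(x1 /\ (x2 \/ x1))) /\ (x2 \/ x1)))
w7 = w4 xor w6 = (~((x1 xor x2) /\ (~(x1 /\ (x2 \/ x1))))) xor (x1 xor (~((~(x1 /\ (x2 \/ x1))) /\ (x2 \/ x1))))
w8 = w7 \/ w6 = ((~((x1 xor x2) /\ (~(x1 /\ (x2 \/ x1))))) xor (x1 xor (~((~(x1 /\ (x2 \/ x1))) /\ (x2 \/ x1))))) \/ (x1 xor (~((~(x1 /\ (x2 \/ x1))) /\ (x2 \/ x1))))

((~((x1 xor x2) /\ (~(x1 /\ (x2 \/ x1))))) xor (x1 xor (~((~(x1 /\ (x2 \/ x1))) /\ (x2 \/ x1))))) \/ (x1 xor (~((~(x1 /\ (x2 \/ x1))) /\ (x2 \/ x1))))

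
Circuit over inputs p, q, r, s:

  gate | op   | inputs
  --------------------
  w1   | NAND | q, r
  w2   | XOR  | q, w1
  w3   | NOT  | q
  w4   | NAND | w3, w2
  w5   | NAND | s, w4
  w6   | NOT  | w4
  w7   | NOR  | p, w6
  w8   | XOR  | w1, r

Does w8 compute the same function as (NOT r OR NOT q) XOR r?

Yes

w1 = q NAND r
w8 = w1 XOR r = (q NAND r) XOR r
At p=0, q=0, r=1, s=0: circuit gives 0, formula gives 0.
At p=0, q=0, r=0, s=0: circuit gives 1, formula gives 1.
Agrees on all 16 inputs.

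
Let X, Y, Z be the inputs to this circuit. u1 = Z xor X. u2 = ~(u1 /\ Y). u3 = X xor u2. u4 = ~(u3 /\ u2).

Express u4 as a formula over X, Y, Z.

~((X xor (~((Z xor X) /\ Y))) /\ (~((Z xor X) /\ Y)))

u1 = Z xor X
u2 = ~(u1 /\ Y) = ~((Z xor X) /\ Y)
u3 = X xor u2 = X xor (~((Z xor X) /\ Y))
u4 = ~(u3 /\ u2) = ~((X xor (~((Z xor X) /\ Y))) /\ (~((Z xor X) /\ Y)))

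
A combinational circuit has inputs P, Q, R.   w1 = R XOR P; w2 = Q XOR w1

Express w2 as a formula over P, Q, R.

Q XOR (R XOR P)

w1 = R XOR P
w2 = Q XOR w1 = Q XOR (R XOR P)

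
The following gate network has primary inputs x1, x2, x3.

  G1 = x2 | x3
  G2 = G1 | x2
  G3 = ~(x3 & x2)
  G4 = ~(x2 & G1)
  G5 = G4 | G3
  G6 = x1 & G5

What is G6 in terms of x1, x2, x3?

x1 & ((~(x2 & (x2 | x3))) | (~(x3 & x2)))

G1 = x2 | x3
G3 = ~(x3 & x2)
G4 = ~(x2 & G1) = ~(x2 & (x2 | x3))
G5 = G4 | G3 = (~(x2 & (x2 | x3))) | (~(x3 & x2))
G6 = x1 & G5 = x1 & ((~(x2 & (x2 | x3))) | (~(x3 & x2)))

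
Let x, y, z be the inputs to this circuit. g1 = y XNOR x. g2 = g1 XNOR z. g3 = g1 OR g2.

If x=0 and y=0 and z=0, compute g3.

1

g1 = 0 XNOR 0 = 1
g2 = 1 XNOR 0 = 0
g3 = 1 OR 0 = 1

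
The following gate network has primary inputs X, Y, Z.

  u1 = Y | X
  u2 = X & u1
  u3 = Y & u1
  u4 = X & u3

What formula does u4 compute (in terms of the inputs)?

u1 = Y | X
u3 = Y & u1 = Y & (Y | X)
u4 = X & u3 = X & (Y & (Y | X))

X & (Y & (Y | X))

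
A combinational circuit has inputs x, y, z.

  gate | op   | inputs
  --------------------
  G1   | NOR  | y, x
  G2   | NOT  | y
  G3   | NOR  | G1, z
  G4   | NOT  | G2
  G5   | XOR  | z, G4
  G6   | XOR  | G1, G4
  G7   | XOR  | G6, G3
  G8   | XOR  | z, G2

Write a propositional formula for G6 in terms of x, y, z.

G1 = y NOR x
G2 = NOT y
G4 = NOT G2 = NOT NOT y
G6 = G1 XOR G4 = (y NOR x) XOR NOT NOT y

(y NOR x) XOR NOT NOT y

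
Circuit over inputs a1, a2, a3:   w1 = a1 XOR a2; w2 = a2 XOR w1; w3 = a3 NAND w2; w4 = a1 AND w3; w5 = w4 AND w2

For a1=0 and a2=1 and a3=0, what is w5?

w1 = 0 XOR 1 = 1
w2 = 1 XOR 1 = 0
w3 = 0 NAND 0 = 1
w4 = 0 AND 1 = 0
w5 = 0 AND 0 = 0

0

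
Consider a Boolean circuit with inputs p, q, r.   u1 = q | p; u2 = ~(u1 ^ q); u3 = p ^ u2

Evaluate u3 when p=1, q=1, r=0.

0

u1 = 1 | 1 = 1
u2 = ~(1 ^ 1) = 1
u3 = 1 ^ 1 = 0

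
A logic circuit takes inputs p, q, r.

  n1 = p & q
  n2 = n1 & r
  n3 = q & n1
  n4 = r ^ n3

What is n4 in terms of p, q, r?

r ^ (q & (p & q))

n1 = p & q
n3 = q & n1 = q & (p & q)
n4 = r ^ n3 = r ^ (q & (p & q))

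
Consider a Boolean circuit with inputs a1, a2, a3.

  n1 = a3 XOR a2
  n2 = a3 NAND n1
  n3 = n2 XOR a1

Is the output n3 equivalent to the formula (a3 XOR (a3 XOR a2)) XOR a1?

No

n1 = a3 XOR a2
n2 = a3 NAND n1 = a3 NAND (a3 XOR a2)
n3 = n2 XOR a1 = (a3 NAND (a3 XOR a2)) XOR a1
At a1=0, a2=0, a3=0: circuit gives 1, formula gives 0.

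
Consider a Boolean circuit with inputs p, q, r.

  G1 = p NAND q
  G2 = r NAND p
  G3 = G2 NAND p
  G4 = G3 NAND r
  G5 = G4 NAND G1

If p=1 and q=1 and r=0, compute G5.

G1 = 1 NAND 1 = 0
G2 = 0 NAND 1 = 1
G3 = 1 NAND 1 = 0
G4 = 0 NAND 0 = 1
G5 = 1 NAND 0 = 1

1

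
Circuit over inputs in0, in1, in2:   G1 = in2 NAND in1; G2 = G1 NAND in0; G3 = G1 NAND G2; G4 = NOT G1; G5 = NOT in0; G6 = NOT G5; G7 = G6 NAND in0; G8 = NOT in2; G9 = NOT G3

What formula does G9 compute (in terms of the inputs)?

G1 = in2 NAND in1
G2 = G1 NAND in0 = (in2 NAND in1) NAND in0
G3 = G1 NAND G2 = (in2 NAND in1) NAND ((in2 NAND in1) NAND in0)
G9 = NOT G3 = NOT ((in2 NAND in1) NAND ((in2 NAND in1) NAND in0))

NOT ((in2 NAND in1) NAND ((in2 NAND in1) NAND in0))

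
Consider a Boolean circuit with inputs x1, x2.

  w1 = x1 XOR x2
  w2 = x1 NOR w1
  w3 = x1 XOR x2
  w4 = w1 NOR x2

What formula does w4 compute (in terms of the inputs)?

(x1 XOR x2) NOR x2

w1 = x1 XOR x2
w4 = w1 NOR x2 = (x1 XOR x2) NOR x2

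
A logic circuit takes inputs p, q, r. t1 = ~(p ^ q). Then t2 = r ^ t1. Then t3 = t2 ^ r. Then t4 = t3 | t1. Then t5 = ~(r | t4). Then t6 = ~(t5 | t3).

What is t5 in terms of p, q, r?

~(r | (((r ^ (~(p ^ q))) ^ r) | (~(p ^ q))))

t1 = ~(p ^ q)
t2 = r ^ t1 = r ^ (~(p ^ q))
t3 = t2 ^ r = (r ^ (~(p ^ q))) ^ r
t4 = t3 | t1 = ((r ^ (~(p ^ q))) ^ r) | (~(p ^ q))
t5 = ~(r | t4) = ~(r | (((r ^ (~(p ^ q))) ^ r) | (~(p ^ q))))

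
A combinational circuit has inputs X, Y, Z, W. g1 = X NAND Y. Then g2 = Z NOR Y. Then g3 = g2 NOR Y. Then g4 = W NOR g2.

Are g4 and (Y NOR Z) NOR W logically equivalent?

g2 = Z NOR Y
g4 = W NOR g2 = W NOR (Z NOR Y)
At X=0, Y=0, Z=0, W=0: circuit gives 0, formula gives 0.
At X=0, Y=0, Z=1, W=0: circuit gives 1, formula gives 1.
Agrees on all 16 inputs.

Yes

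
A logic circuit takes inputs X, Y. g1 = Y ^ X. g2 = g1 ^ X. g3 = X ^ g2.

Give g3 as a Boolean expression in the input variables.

X ^ ((Y ^ X) ^ X)

g1 = Y ^ X
g2 = g1 ^ X = (Y ^ X) ^ X
g3 = X ^ g2 = X ^ ((Y ^ X) ^ X)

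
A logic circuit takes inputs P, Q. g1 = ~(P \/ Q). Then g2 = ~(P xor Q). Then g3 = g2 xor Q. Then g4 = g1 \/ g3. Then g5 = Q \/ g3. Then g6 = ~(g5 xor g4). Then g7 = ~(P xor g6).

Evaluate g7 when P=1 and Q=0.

1

g1 = ~(1 \/ 0) = 0
g2 = ~(1 xor 0) = 0
g3 = 0 xor 0 = 0
g4 = 0 \/ 0 = 0
g5 = 0 \/ 0 = 0
g6 = ~(0 xor 0) = 1
g7 = ~(1 xor 1) = 1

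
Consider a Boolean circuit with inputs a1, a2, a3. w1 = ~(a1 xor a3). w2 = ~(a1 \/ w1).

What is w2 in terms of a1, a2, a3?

~(a1 \/ (~(a1 xor a3)))

w1 = ~(a1 xor a3)
w2 = ~(a1 \/ w1) = ~(a1 \/ (~(a1 xor a3)))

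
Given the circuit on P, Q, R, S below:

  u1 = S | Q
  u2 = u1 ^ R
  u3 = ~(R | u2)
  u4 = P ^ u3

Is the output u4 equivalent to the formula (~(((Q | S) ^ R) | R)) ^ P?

u1 = S | Q
u2 = u1 ^ R = (S | Q) ^ R
u3 = ~(R | u2) = ~(R | ((S | Q) ^ R))
u4 = P ^ u3 = P ^ (~(R | ((S | Q) ^ R)))
At P=0, Q=0, R=0, S=1: circuit gives 0, formula gives 0.
At P=0, Q=0, R=0, S=0: circuit gives 1, formula gives 1.
Agrees on all 16 inputs.

Yes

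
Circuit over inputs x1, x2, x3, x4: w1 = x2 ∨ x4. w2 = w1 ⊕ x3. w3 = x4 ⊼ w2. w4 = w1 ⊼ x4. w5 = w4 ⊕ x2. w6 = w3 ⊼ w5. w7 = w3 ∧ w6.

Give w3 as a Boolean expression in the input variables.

x4 ⊼ ((x2 ∨ x4) ⊕ x3)

w1 = x2 ∨ x4
w2 = w1 ⊕ x3 = (x2 ∨ x4) ⊕ x3
w3 = x4 ⊼ w2 = x4 ⊼ ((x2 ∨ x4) ⊕ x3)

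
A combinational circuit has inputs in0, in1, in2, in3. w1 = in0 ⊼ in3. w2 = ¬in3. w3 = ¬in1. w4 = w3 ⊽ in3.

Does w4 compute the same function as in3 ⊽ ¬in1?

w3 = ¬in1
w4 = w3 ⊽ in3 = ¬in1 ⊽ in3
At in0=0, in1=0, in2=0, in3=0: circuit gives 0, formula gives 0.
At in0=0, in1=1, in2=0, in3=0: circuit gives 1, formula gives 1.
Agrees on all 16 inputs.

Yes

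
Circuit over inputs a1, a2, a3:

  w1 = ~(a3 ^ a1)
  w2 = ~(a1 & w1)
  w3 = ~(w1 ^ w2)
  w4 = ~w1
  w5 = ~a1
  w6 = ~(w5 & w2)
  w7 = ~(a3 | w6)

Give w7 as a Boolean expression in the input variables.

w1 = ~(a3 ^ a1)
w2 = ~(a1 & w1) = ~(a1 & (~(a3 ^ a1)))
w5 = ~a1
w6 = ~(w5 & w2) = ~(~a1 & (~(a1 & (~(a3 ^ a1)))))
w7 = ~(a3 | w6) = ~(a3 | (~(~a1 & (~(a1 & (~(a3 ^ a1)))))))

~(a3 | (~(~a1 & (~(a1 & (~(a3 ^ a1)))))))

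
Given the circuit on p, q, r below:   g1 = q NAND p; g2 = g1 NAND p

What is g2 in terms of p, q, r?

(q NAND p) NAND p

g1 = q NAND p
g2 = g1 NAND p = (q NAND p) NAND p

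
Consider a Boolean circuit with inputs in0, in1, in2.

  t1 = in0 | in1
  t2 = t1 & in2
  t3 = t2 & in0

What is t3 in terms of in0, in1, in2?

t1 = in0 | in1
t2 = t1 & in2 = (in0 | in1) & in2
t3 = t2 & in0 = ((in0 | in1) & in2) & in0

((in0 | in1) & in2) & in0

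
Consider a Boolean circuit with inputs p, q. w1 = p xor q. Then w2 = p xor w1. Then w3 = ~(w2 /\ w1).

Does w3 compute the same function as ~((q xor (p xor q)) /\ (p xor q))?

w1 = p xor q
w2 = p xor w1 = p xor (p xor q)
w3 = ~(w2 /\ w1) = ~((p xor (p xor q)) /\ (p xor q))
At p=0, q=1: circuit gives 0, formula gives 1.

No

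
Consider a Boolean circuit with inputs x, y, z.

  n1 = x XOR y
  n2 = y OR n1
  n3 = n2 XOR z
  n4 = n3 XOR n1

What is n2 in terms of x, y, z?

n1 = x XOR y
n2 = y OR n1 = y OR (x XOR y)

y OR (x XOR y)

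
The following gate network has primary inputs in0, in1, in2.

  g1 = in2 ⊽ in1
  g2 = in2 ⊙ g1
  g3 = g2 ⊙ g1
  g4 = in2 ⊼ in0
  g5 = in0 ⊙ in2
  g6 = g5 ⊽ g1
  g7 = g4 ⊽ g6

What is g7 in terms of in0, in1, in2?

(in2 ⊼ in0) ⊽ ((in0 ⊙ in2) ⊽ (in2 ⊽ in1))

g1 = in2 ⊽ in1
g4 = in2 ⊼ in0
g5 = in0 ⊙ in2
g6 = g5 ⊽ g1 = (in0 ⊙ in2) ⊽ (in2 ⊽ in1)
g7 = g4 ⊽ g6 = (in2 ⊼ in0) ⊽ ((in0 ⊙ in2) ⊽ (in2 ⊽ in1))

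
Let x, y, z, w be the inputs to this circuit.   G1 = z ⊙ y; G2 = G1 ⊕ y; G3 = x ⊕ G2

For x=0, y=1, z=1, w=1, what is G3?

0

G1 = 1 ⊙ 1 = 1
G2 = 1 ⊕ 1 = 0
G3 = 0 ⊕ 0 = 0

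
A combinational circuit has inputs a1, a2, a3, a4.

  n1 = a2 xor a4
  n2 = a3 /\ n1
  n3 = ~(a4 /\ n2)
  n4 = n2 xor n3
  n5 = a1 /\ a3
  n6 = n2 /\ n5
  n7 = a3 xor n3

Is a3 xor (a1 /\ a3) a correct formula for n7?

No

n1 = a2 xor a4
n2 = a3 /\ n1 = a3 /\ (a2 xor a4)
n3 = ~(a4 /\ n2) = ~(a4 /\ (a3 /\ (a2 xor a4)))
n7 = a3 xor n3 = a3 xor (~(a4 /\ (a3 /\ (a2 xor a4))))
At a1=0, a2=0, a3=0, a4=0: circuit gives 1, formula gives 0.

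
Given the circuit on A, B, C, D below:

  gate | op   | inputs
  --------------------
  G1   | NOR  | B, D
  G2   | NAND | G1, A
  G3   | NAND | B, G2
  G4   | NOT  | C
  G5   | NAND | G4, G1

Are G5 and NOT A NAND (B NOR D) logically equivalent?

No

G1 = B NOR D
G4 = NOT C
G5 = G4 NAND G1 = NOT C NAND (B NOR D)
At A=0, B=0, C=1, D=0: circuit gives 1, formula gives 0.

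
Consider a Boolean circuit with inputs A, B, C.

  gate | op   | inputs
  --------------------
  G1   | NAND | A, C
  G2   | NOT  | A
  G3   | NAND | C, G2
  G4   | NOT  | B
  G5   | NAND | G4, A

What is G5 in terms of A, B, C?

G4 = NOT B
G5 = G4 NAND A = NOT B NAND A

NOT B NAND A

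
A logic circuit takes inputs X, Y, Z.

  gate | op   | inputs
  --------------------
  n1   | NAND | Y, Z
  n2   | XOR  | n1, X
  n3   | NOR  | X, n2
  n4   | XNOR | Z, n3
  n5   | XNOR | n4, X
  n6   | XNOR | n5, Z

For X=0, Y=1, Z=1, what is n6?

n1 = 1 NAND 1 = 0
n2 = 0 XOR 0 = 0
n3 = 0 NOR 0 = 1
n4 = 1 XNOR 1 = 1
n5 = 1 XNOR 0 = 0
n6 = 0 XNOR 1 = 0

0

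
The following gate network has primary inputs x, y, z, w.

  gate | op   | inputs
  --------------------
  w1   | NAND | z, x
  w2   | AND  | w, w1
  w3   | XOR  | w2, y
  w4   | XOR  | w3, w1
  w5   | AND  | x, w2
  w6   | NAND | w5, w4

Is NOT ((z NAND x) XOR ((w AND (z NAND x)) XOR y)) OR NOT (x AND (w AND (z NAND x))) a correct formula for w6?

Yes

w1 = z NAND x
w2 = w AND w1 = w AND (z NAND x)
w3 = w2 XOR y = (w AND (z NAND x)) XOR y
w4 = w3 XOR w1 = ((w AND (z NAND x)) XOR y) XOR (z NAND x)
w5 = x AND w2 = x AND (w AND (z NAND x))
w6 = w5 NAND w4 = (x AND (w AND (z NAND x))) NAND (((w AND (z NAND x)) XOR y) XOR (z NAND x))
At x=1, y=1, z=0, w=1: circuit gives 0, formula gives 0.
At x=0, y=0, z=0, w=0: circuit gives 1, formula gives 1.
Agrees on all 16 inputs.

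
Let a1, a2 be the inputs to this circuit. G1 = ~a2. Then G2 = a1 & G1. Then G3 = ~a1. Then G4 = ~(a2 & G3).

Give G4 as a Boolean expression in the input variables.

~(a2 & ~a1)

G3 = ~a1
G4 = ~(a2 & G3) = ~(a2 & ~a1)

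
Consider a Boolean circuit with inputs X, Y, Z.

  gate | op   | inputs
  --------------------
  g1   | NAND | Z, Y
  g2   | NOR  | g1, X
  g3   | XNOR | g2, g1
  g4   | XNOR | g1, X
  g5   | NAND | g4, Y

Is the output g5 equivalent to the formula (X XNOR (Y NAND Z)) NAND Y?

g1 = Z NAND Y
g4 = g1 XNOR X = (Z NAND Y) XNOR X
g5 = g4 NAND Y = ((Z NAND Y) XNOR X) NAND Y
At X=0, Y=1, Z=1: circuit gives 0, formula gives 0.
At X=0, Y=0, Z=0: circuit gives 1, formula gives 1.
Agrees on all 8 inputs.

Yes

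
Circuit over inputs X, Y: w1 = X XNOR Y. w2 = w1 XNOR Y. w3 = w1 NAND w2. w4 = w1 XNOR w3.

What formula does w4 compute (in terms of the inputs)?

(X XNOR Y) XNOR ((X XNOR Y) NAND ((X XNOR Y) XNOR Y))

w1 = X XNOR Y
w2 = w1 XNOR Y = (X XNOR Y) XNOR Y
w3 = w1 NAND w2 = (X XNOR Y) NAND ((X XNOR Y) XNOR Y)
w4 = w1 XNOR w3 = (X XNOR Y) XNOR ((X XNOR Y) NAND ((X XNOR Y) XNOR Y))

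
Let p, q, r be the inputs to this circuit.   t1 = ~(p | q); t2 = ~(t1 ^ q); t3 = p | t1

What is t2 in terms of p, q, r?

t1 = ~(p | q)
t2 = ~(t1 ^ q) = ~((~(p | q)) ^ q)

~((~(p | q)) ^ q)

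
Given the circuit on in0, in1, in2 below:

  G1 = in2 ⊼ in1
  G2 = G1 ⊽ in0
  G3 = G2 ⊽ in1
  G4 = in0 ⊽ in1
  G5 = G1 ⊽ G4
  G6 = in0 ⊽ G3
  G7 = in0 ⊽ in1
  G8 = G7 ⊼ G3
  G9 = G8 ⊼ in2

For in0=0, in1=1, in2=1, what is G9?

G1 = 1 ⊼ 1 = 0
G2 = 0 ⊽ 0 = 1
G3 = 1 ⊽ 1 = 0
G7 = 0 ⊽ 1 = 0
G8 = 0 ⊼ 0 = 1
G9 = 1 ⊼ 1 = 0

0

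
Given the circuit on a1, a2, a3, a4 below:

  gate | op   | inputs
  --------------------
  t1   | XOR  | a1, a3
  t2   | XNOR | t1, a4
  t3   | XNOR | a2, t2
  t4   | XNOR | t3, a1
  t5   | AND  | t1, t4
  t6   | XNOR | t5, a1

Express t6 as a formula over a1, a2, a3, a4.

((a1 XOR a3) AND ((a2 XNOR ((a1 XOR a3) XNOR a4)) XNOR a1)) XNOR a1

t1 = a1 XOR a3
t2 = t1 XNOR a4 = (a1 XOR a3) XNOR a4
t3 = a2 XNOR t2 = a2 XNOR ((a1 XOR a3) XNOR a4)
t4 = t3 XNOR a1 = (a2 XNOR ((a1 XOR a3) XNOR a4)) XNOR a1
t5 = t1 AND t4 = (a1 XOR a3) AND ((a2 XNOR ((a1 XOR a3) XNOR a4)) XNOR a1)
t6 = t5 XNOR a1 = ((a1 XOR a3) AND ((a2 XNOR ((a1 XOR a3) XNOR a4)) XNOR a1)) XNOR a1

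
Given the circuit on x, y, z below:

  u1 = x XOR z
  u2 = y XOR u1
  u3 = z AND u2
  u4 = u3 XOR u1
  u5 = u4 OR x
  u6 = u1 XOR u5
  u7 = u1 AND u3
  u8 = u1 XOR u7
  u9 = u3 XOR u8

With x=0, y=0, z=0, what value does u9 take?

u1 = 0 XOR 0 = 0
u2 = 0 XOR 0 = 0
u3 = 0 AND 0 = 0
u7 = 0 AND 0 = 0
u8 = 0 XOR 0 = 0
u9 = 0 XOR 0 = 0

0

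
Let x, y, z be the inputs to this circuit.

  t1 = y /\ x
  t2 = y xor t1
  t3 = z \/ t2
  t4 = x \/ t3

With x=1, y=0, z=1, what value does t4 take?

1

t1 = 0 /\ 1 = 0
t2 = 0 xor 0 = 0
t3 = 1 \/ 0 = 1
t4 = 1 \/ 1 = 1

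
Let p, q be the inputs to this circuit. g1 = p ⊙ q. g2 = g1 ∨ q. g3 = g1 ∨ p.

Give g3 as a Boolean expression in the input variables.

(p ⊙ q) ∨ p

g1 = p ⊙ q
g3 = g1 ∨ p = (p ⊙ q) ∨ p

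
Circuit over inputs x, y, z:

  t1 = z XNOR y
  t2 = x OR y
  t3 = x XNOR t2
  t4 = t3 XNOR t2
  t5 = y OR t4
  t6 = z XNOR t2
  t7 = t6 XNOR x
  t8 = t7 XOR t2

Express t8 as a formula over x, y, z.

((z XNOR (x OR y)) XNOR x) XOR (x OR y)

t2 = x OR y
t6 = z XNOR t2 = z XNOR (x OR y)
t7 = t6 XNOR x = (z XNOR (x OR y)) XNOR x
t8 = t7 XOR t2 = ((z XNOR (x OR y)) XNOR x) XOR (x OR y)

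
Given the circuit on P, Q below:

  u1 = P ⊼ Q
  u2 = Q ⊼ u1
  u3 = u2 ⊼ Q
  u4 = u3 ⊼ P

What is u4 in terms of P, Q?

u1 = P ⊼ Q
u2 = Q ⊼ u1 = Q ⊼ (P ⊼ Q)
u3 = u2 ⊼ Q = (Q ⊼ (P ⊼ Q)) ⊼ Q
u4 = u3 ⊼ P = ((Q ⊼ (P ⊼ Q)) ⊼ Q) ⊼ P

((Q ⊼ (P ⊼ Q)) ⊼ Q) ⊼ P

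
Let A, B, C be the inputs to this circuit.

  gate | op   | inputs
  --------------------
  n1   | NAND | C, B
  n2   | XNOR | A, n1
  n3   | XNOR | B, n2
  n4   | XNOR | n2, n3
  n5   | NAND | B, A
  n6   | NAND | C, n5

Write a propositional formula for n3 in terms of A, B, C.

n1 = C NAND B
n2 = A XNOR n1 = A XNOR (C NAND B)
n3 = B XNOR n2 = B XNOR (A XNOR (C NAND B))

B XNOR (A XNOR (C NAND B))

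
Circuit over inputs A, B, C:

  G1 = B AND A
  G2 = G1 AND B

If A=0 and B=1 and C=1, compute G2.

G1 = 1 AND 0 = 0
G2 = 0 AND 1 = 0

0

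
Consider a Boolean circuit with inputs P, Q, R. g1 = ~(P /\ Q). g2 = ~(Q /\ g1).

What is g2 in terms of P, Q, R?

~(Q /\ (~(P /\ Q)))

g1 = ~(P /\ Q)
g2 = ~(Q /\ g1) = ~(Q /\ (~(P /\ Q)))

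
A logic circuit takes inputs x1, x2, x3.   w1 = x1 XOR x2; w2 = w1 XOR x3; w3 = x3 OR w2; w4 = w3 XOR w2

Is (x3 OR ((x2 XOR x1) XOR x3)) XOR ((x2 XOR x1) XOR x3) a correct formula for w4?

w1 = x1 XOR x2
w2 = w1 XOR x3 = (x1 XOR x2) XOR x3
w3 = x3 OR w2 = x3 OR ((x1 XOR x2) XOR x3)
w4 = w3 XOR w2 = (x3 OR ((x1 XOR x2) XOR x3)) XOR ((x1 XOR x2) XOR x3)
At x1=0, x2=0, x3=0: circuit gives 0, formula gives 0.
At x1=0, x2=1, x3=1: circuit gives 1, formula gives 1.
Agrees on all 8 inputs.

Yes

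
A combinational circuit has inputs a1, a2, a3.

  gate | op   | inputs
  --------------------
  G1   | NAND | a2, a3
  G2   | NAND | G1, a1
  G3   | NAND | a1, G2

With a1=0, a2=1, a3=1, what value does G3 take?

1

G1 = 1 NAND 1 = 0
G2 = 0 NAND 0 = 1
G3 = 0 NAND 1 = 1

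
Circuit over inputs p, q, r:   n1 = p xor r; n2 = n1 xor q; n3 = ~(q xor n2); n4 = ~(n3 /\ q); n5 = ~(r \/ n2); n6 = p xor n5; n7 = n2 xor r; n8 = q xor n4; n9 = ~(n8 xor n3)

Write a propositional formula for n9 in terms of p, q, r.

~((q xor (~((~(q xor ((p xor r) xor q))) /\ q))) xor (~(q xor ((p xor r) xor q))))

n1 = p xor r
n2 = n1 xor q = (p xor r) xor q
n3 = ~(q xor n2) = ~(q xor ((p xor r) xor q))
n4 = ~(n3 /\ q) = ~((~(q xor ((p xor r) xor q))) /\ q)
n8 = q xor n4 = q xor (~((~(q xor ((p xor r) xor q))) /\ q))
n9 = ~(n8 xor n3) = ~((q xor (~((~(q xor ((p xor r) xor q))) /\ q))) xor (~(q xor ((p xor r) xor q))))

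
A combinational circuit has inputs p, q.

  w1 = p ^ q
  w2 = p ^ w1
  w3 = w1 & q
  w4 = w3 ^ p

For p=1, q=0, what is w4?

w1 = 1 ^ 0 = 1
w3 = 1 & 0 = 0
w4 = 0 ^ 1 = 1

1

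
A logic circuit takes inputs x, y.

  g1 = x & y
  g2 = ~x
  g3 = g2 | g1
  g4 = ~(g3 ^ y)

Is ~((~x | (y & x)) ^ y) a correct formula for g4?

Yes

g1 = x & y
g2 = ~x
g3 = g2 | g1 = ~x | (x & y)
g4 = ~(g3 ^ y) = ~((~x | (x & y)) ^ y)
At x=0, y=0: circuit gives 0, formula gives 0.
At x=0, y=1: circuit gives 1, formula gives 1.
Agrees on all 4 inputs.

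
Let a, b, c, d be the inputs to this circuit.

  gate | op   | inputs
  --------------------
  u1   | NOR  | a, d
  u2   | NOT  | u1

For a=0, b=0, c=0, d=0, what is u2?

u1 = 0 NOR 0 = 1
u2 = NOT 1 = 0

0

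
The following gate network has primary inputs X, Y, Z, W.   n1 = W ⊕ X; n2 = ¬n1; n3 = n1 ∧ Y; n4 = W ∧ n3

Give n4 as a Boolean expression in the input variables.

W ∧ ((W ⊕ X) ∧ Y)

n1 = W ⊕ X
n3 = n1 ∧ Y = (W ⊕ X) ∧ Y
n4 = W ∧ n3 = W ∧ ((W ⊕ X) ∧ Y)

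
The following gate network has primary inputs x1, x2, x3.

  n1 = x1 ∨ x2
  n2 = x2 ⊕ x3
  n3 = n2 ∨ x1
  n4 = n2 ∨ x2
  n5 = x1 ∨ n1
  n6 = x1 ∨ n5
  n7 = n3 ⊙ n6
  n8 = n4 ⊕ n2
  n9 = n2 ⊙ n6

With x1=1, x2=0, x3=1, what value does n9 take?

n1 = 1 ∨ 0 = 1
n2 = 0 ⊕ 1 = 1
n5 = 1 ∨ 1 = 1
n6 = 1 ∨ 1 = 1
n9 = 1 ⊙ 1 = 1

1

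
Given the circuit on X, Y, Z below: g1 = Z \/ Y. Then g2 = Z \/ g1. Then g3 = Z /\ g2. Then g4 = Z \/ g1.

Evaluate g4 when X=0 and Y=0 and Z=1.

g1 = 1 \/ 0 = 1
g4 = 1 \/ 1 = 1

1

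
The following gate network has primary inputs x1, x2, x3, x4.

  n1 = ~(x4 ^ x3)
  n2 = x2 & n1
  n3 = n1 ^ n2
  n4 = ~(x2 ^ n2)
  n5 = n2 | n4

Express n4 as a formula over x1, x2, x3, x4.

n1 = ~(x4 ^ x3)
n2 = x2 & n1 = x2 & (~(x4 ^ x3))
n4 = ~(x2 ^ n2) = ~(x2 ^ (x2 & (~(x4 ^ x3))))

~(x2 ^ (x2 & (~(x4 ^ x3))))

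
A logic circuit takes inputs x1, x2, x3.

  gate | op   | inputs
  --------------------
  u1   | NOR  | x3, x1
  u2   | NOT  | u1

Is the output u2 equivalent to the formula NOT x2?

No

u1 = x3 NOR x1
u2 = NOT u1 = NOT (x3 NOR x1)
At x1=0, x2=0, x3=0: circuit gives 0, formula gives 1.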